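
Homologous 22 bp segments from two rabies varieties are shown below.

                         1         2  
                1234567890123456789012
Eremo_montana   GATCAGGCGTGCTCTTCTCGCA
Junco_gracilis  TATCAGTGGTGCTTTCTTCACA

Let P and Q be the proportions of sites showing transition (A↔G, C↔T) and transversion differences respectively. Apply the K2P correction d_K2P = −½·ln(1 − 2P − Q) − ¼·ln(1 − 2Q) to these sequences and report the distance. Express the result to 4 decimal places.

0.4262

Mismatches occur at site 1 (G↔T, transversion), site 7 (G↔T, transversion), site 8 (C↔G, transversion), site 14 (C↔T, transition), site 16 (T↔C, transition), site 17 (C↔T, transition), site 20 (G↔A, transition).
Of the 7 differences, 4 transitions and 3 transversions over 22 sites: P = 4/22 = 0.181818, Q = 3/22 = 0.136364.
d = −0.5·ln(0.500000) − 0.25·ln(0.727272) = −0.5·(-0.693147) − 0.25·(-0.318455) = 0.4262.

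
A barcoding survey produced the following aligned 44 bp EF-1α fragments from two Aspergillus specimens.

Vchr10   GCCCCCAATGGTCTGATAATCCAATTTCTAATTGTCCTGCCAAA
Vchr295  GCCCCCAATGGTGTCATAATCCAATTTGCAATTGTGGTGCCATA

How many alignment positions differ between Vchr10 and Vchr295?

The sequences differ at positions 13 (C/G), 15 (G/C), 28 (C/G), 29 (T/C), 36 (C/G), 37 (C/G), 43 (A/T).
That gives 7 mismatches out of 44 aligned sites, so the Hamming distance is 7.

7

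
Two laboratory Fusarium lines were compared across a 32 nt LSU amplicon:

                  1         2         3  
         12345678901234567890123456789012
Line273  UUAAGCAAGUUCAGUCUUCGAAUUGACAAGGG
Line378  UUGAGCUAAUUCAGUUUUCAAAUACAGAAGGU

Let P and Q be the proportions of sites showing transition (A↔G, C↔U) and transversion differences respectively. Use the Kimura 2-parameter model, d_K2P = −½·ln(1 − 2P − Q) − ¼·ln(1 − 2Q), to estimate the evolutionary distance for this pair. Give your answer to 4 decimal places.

Mismatches occur at site 3 (A↔G, transition), site 7 (A↔U, transversion), site 9 (G↔A, transition), site 16 (C↔U, transition), site 20 (G↔A, transition), site 24 (U↔A, transversion), site 25 (G↔C, transversion), site 27 (C↔G, transversion), site 32 (G↔U, transversion).
Of the 9 differences, 4 transitions and 5 transversions over 32 sites: P = 4/32 = 0.125000, Q = 5/32 = 0.156250.
d = −0.5·ln(0.593750) − 0.25·ln(0.687500) = −0.5·(-0.521297) − 0.25·(-0.374693) = 0.3543.

0.3543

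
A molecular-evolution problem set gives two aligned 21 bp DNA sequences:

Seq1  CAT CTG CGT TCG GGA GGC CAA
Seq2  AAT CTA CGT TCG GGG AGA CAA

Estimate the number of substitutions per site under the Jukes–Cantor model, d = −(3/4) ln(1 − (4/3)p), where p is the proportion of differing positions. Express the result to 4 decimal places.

Differing sites — 1:C/A; 6:G/A; 15:A/G; 16:G/A; 18:C/A.
p = 5/21 = 0.238095.
d = −0.75 · ln(1 − (4/3)·0.238095) = −0.75 · ln(0.682540) = −0.75 · (-0.381934) = 0.2865.

0.2865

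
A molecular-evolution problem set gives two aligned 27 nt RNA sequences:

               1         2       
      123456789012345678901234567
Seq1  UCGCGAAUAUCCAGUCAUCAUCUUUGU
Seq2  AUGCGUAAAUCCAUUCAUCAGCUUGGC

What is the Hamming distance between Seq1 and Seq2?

8

The sequences differ at positions 1 (U/A), 2 (C/U), 6 (A/U), 8 (U/A), 14 (G/U), 21 (U/G), 25 (U/G), 27 (U/C).
That gives 8 mismatches out of 27 aligned sites, so the Hamming distance is 8.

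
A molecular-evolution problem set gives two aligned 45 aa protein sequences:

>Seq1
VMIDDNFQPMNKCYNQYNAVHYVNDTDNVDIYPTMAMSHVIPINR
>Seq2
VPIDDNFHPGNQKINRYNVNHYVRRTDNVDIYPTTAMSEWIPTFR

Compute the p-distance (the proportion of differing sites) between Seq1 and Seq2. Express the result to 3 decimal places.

0.356

Mismatches occur at site 2 (M→P), site 8 (Q→H), site 10 (M→G), site 12 (K→Q), site 13 (C→K), site 14 (Y→I), site 16 (Q→R), site 19 (A→V), site 20 (V→N), site 24 (N→R), site 25 (D→R), site 35 (M→T), site 39 (H→E), site 40 (V→W), site 43 (I→T), site 44 (N→F).
There are 16 differences over 45 sites, so p = 16/45 = 0.356.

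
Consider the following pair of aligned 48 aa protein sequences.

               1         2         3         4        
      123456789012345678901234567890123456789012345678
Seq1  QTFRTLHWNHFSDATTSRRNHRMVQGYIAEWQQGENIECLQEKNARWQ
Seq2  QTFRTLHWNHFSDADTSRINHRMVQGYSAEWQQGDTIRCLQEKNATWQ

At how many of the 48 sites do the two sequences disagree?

7

Mismatches occur at site 15 (T↔D), site 19 (R↔I), site 28 (I↔S), site 35 (E↔D), site 36 (N↔T), site 38 (E↔R), site 46 (R↔T).
That gives 7 mismatches out of 48 aligned sites, so the Hamming distance is 7.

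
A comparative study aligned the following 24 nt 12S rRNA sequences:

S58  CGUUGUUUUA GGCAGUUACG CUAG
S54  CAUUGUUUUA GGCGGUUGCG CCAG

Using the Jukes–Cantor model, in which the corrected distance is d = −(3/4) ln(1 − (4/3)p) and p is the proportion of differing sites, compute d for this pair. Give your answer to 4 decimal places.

0.1885

Mismatches occur at site 2 (G/A), site 14 (A/G), site 18 (A/G), site 22 (U/C).
p = 4/24 = 0.166667.
d = −0.75 · ln(1 − (4/3)·0.166667) = −0.75 · ln(0.777777) = −0.75 · (-0.251315) = 0.1885.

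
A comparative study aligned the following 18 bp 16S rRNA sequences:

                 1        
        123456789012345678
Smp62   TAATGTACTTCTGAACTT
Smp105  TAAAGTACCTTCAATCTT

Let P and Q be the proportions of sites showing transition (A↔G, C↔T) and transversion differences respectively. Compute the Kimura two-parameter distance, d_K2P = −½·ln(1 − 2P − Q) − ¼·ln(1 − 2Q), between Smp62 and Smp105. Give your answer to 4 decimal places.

Mismatches occur at site 4 (T→A, transversion), site 9 (T→C, transition), site 11 (C→T, transition), site 12 (T→C, transition), site 13 (G→A, transition), site 15 (A→T, transversion).
Of the 6 differences, 4 transitions and 2 transversions over 18 sites: P = 4/18 = 0.222222, Q = 2/18 = 0.111111.
d = −0.5·ln(0.444445) − 0.25·ln(0.777778) = −0.5·(-0.810929) − 0.25·(-0.251314) = 0.4683.

0.4683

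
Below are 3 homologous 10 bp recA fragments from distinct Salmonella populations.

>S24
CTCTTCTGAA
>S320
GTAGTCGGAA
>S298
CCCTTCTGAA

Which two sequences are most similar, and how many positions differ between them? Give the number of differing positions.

Pairwise Hamming distances:
  S24 vs S320: 4
  S24 vs S298: 1
  S320 vs S298: 5
The smallest is 1, between S24 and S298.

1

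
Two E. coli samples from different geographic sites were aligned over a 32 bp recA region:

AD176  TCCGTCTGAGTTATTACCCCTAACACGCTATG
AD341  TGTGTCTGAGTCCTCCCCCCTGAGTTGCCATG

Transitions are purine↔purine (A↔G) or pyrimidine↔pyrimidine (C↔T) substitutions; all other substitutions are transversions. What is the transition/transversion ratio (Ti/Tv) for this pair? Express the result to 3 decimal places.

1.200

Mismatches occur at site 2 (C↔G, transversion), site 3 (C↔T, transition), site 12 (T↔C, transition), site 13 (A↔C, transversion), site 15 (T↔C, transition), site 16 (A↔C, transversion), site 22 (A↔G, transition), site 24 (C↔G, transversion), site 25 (A↔T, transversion), site 26 (C↔T, transition), site 29 (T↔C, transition).
Of the 11 differences, 6 transitions and 5 transversions, so Ti/Tv = 6/5 = 1.200.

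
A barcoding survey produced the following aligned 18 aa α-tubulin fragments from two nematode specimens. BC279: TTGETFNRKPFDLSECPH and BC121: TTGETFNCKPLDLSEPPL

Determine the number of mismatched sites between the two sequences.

4

Differing sites — 8:R/C; 11:F/L; 16:C/P; 18:H/L.
That gives 4 mismatches out of 18 aligned sites, so the Hamming distance is 4.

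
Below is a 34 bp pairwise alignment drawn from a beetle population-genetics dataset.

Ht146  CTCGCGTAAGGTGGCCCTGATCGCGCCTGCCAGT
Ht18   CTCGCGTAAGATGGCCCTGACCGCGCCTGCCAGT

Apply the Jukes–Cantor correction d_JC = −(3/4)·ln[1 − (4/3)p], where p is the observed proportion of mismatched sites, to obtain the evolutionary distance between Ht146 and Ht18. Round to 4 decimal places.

The sequences differ at positions 11 (G/A), 21 (T/C).
p = 2/34 = 0.058824.
d = −0.75 · ln(1 − (4/3)·0.058824) = −0.75 · ln(0.921568) = −0.75 · (-0.081679) = 0.0613.

0.0613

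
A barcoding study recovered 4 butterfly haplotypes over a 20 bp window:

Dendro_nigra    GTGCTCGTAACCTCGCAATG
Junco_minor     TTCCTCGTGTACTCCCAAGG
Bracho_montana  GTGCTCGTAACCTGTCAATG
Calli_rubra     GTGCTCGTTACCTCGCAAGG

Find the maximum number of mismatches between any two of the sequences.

Pairwise Hamming distances:
  Dendro_nigra vs Junco_minor: 7
  Dendro_nigra vs Bracho_montana: 2
  Dendro_nigra vs Calli_rubra: 2
  Junco_minor vs Bracho_montana: 8
  Junco_minor vs Calli_rubra: 6
  Bracho_montana vs Calli_rubra: 4
The largest is 8, between Junco_minor and Bracho_montana.

8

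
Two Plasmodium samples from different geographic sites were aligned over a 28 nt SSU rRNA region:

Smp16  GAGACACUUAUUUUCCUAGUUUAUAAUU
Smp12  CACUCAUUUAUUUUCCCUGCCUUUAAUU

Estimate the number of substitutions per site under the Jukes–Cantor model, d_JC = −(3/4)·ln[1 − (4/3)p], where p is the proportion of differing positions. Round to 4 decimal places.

The sequences differ at positions 1 (G/C), 3 (G/C), 4 (A/U), 7 (C/U), 17 (U/C), 18 (A/U), 20 (U/C), 21 (U/C), 23 (A/U).
p = 9/28 = 0.321429.
d = −0.75 · ln(1 − (4/3)·0.321429) = −0.75 · ln(0.571428) = −0.75 · (-0.559617) = 0.4197.

0.4197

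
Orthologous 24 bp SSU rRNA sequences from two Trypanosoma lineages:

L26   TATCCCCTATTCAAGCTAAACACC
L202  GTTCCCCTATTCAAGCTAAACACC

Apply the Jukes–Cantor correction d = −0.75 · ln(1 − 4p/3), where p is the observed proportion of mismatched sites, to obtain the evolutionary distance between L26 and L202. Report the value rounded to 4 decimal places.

0.0883

Mismatches occur at site 1 (T→G), site 2 (A→T).
p = 2/24 = 0.083333.
d = −0.75 · ln(1 − (4/3)·0.083333) = −0.75 · ln(0.888889) = −0.75 · (-0.117783) = 0.0883.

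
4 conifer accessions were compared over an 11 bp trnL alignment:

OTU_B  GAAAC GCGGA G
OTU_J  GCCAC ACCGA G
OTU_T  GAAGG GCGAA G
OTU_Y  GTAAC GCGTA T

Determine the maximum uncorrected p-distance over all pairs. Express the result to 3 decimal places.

0.636

Pairwise Hamming distances:
  OTU_B vs OTU_J: 4
  OTU_B vs OTU_T: 3
  OTU_B vs OTU_Y: 3
  OTU_J vs OTU_T: 7
  OTU_J vs OTU_Y: 6
  OTU_T vs OTU_Y: 5
The largest is 7 mismatches, between OTU_J and OTU_T; p = 7/11 = 0.636.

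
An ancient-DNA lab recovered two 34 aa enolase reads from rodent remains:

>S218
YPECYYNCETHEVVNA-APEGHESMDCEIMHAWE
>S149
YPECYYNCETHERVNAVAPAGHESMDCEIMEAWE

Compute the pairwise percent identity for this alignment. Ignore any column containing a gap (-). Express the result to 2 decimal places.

90.91%

Excluding the 1 gap column leaves 33 comparable sites.
The sequences differ at positions 13 (V/R), 20 (E/A), 31 (H/E).
30 of the 33 comparable sites match, so the percent identity is 30/33 × 100 = 90.91%.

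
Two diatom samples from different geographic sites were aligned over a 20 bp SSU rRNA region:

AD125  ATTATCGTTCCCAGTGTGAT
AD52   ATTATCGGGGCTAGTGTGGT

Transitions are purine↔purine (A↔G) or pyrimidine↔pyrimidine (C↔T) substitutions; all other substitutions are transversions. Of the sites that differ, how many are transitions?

2

Differing sites — 8:T/G (Tv); 9:T/G (Tv); 10:C/G (Tv); 12:C/T (Ti); 19:A/G (Ti).
Of the 5 differences, 2 transitions and 3 transversions, so the answer is 2.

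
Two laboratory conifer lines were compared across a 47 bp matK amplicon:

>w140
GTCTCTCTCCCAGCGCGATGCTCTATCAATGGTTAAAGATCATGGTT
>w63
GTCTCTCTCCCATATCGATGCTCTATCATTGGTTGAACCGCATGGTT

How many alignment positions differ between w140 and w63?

Mismatches occur at site 13 (G→T), site 14 (C→A), site 15 (G→T), site 29 (A→T), site 35 (A→G), site 38 (G→C), site 39 (A→C), site 40 (T→G).
That gives 8 mismatches out of 47 aligned sites, so the Hamming distance is 8.

8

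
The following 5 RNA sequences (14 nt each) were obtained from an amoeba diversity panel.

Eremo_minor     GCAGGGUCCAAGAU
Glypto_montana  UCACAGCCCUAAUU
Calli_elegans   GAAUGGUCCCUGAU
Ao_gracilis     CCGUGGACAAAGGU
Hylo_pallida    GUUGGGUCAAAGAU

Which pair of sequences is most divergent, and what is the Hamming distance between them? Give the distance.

10

Pairwise Hamming distances:
  Eremo_minor vs Glypto_montana: 7
  Eremo_minor vs Calli_elegans: 4
  Eremo_minor vs Ao_gracilis: 6
  Eremo_minor vs Hylo_pallida: 3
  Glypto_montana vs Calli_elegans: 9
  Glypto_montana vs Ao_gracilis: 9
  Glypto_montana vs Hylo_pallida: 10
  Calli_elegans vs Ao_gracilis: 8
  Calli_elegans vs Hylo_pallida: 6
  Ao_gracilis vs Hylo_pallida: 6
The largest is 10, between Glypto_montana and Hylo_pallida.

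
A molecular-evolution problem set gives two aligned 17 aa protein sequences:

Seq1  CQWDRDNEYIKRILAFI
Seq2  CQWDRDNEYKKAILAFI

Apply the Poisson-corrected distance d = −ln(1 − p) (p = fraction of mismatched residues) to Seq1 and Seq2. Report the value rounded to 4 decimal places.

Mismatches occur at site 10 (I↔K), site 12 (R↔A).
p = 2/17 = 0.117647.
d = −ln(1 − 0.117647) = −ln(0.882353) = 0.1252.

0.1252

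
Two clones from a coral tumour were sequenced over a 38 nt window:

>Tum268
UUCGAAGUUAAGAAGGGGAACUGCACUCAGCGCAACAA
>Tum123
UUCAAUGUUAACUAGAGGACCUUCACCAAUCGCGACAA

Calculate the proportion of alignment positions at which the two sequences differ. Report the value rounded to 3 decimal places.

The sequences differ at positions 4 (G/A), 6 (A/U), 12 (G/C), 13 (A/U), 16 (G/A), 20 (A/C), 23 (G/U), 27 (U/C), 28 (C/A), 30 (G/U), 34 (A/G).
There are 11 differences over 38 sites, so p = 11/38 = 0.289.

0.289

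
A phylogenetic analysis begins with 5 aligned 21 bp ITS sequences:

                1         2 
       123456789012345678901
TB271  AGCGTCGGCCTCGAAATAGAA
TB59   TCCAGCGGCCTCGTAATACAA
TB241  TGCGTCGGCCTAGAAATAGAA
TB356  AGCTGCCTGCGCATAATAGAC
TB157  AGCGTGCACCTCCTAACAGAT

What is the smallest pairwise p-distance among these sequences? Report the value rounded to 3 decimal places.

Pairwise Hamming distances:
  TB271 vs TB59: 6
  TB271 vs TB241: 2
  TB271 vs TB356: 9
  TB271 vs TB157: 7
  TB59 vs TB241: 6
  TB59 vs TB356: 10
  TB59 vs TB157: 11
  TB241 vs TB356: 11
  TB241 vs TB157: 9
  TB356 vs TB157: 9
The smallest is 2 mismatches, between TB271 and TB241; p = 2/21 = 0.095.

0.095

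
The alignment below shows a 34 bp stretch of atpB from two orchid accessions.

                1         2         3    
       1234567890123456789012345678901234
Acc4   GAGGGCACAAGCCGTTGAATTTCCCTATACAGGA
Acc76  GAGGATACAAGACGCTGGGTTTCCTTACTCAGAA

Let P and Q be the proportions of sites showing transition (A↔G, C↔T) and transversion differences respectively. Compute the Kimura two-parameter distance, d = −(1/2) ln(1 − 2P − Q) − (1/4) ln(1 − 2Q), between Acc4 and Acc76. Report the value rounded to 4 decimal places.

Differing sites — 5:G/A (Ti); 6:C/T (Ti); 12:C/A (Tv); 15:T/C (Ti); 18:A/G (Ti); 19:A/G (Ti); 25:C/T (Ti); 28:T/C (Ti); 29:A/T (Tv); 33:G/A (Ti).
Of the 10 differences, 8 transitions and 2 transversions over 34 sites: P = 8/34 = 0.235294, Q = 2/34 = 0.058824.
d = −0.5·ln(0.470588) − 0.25·ln(0.882352) = −0.5·(-0.753772) − 0.25·(-0.125164) = 0.4082.

0.4082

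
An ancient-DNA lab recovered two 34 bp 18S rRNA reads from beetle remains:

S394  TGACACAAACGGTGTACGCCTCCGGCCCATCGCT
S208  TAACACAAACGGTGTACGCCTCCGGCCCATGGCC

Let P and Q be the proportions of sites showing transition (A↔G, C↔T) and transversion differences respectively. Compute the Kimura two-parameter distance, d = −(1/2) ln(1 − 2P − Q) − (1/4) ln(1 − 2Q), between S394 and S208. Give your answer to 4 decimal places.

0.0947

Mismatches occur at site 2 (G↔A, transition), site 31 (C↔G, transversion), site 34 (T↔C, transition).
Of the 3 differences, 2 transitions and 1 transversion over 34 sites: P = 2/34 = 0.058824, Q = 1/34 = 0.029412.
d = −0.5·ln(0.852940) − 0.25·ln(0.941176) = −0.5·(-0.159066) − 0.25·(-0.060625) = 0.0947.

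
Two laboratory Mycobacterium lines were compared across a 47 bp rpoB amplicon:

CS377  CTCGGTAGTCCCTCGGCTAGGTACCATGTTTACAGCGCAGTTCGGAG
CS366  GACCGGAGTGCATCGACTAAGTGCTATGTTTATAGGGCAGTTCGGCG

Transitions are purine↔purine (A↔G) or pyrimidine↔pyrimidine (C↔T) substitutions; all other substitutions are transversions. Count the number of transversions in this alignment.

Differing sites — 1:C/G (Tv); 2:T/A (Tv); 4:G/C (Tv); 6:T/G (Tv); 10:C/G (Tv); 12:C/A (Tv); 16:G/A (Ti); 20:G/A (Ti); 23:A/G (Ti); 25:C/T (Ti); 33:C/T (Ti); 36:C/G (Tv); 46:A/C (Tv).
Of the 13 differences, 5 transitions and 8 transversions, so the answer is 8.

8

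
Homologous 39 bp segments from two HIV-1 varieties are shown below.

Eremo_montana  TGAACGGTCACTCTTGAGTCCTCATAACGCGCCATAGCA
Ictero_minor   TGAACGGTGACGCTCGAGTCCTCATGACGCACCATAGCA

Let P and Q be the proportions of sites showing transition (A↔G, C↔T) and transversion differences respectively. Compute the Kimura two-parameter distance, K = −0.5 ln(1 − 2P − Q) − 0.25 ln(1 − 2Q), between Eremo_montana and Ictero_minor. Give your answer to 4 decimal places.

Differing sites — 9:C/G (Tv); 12:T/G (Tv); 15:T/C (Ti); 26:A/G (Ti); 31:G/A (Ti).
Of the 5 differences, 3 transitions and 2 transversions over 39 sites: P = 3/39 = 0.076923, Q = 2/39 = 0.051282.
d = −0.5·ln(0.794872) − 0.25·ln(0.897436) = −0.5·(-0.229574) − 0.25·(-0.108213) = 0.1418.

0.1418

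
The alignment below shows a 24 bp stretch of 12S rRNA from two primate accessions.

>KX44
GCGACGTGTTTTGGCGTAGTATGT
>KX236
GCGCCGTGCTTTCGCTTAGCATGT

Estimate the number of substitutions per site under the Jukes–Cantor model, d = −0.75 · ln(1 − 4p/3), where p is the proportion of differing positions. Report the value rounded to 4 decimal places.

Mismatches occur at site 4 (A/C), site 9 (T/C), site 13 (G/C), site 16 (G/T), site 20 (T/C).
p = 5/24 = 0.208333.
d = −0.75 · ln(1 − (4/3)·0.208333) = −0.75 · ln(0.722223) = −0.75 · (-0.325421) = 0.2441.

0.2441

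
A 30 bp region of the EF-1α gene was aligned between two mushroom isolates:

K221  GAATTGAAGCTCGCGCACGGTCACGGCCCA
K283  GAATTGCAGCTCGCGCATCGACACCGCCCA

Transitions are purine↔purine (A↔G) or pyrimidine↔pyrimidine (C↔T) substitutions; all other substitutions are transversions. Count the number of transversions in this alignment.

4

Differing sites — 7:A/C (Tv); 18:C/T (Ti); 19:G/C (Tv); 21:T/A (Tv); 25:G/C (Tv).
Of the 5 differences, 1 transition and 4 transversions, so the answer is 4.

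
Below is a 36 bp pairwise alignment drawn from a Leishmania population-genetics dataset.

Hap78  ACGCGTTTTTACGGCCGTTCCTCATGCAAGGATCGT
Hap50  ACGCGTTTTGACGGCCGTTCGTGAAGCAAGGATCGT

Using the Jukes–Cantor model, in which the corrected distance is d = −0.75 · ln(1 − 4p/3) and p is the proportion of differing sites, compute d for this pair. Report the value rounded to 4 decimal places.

0.1203

Differing sites — 10:T/G; 21:C/G; 23:C/G; 25:T/A.
p = 4/36 = 0.111111.
d = −0.75 · ln(1 − (4/3)·0.111111) = −0.75 · ln(0.851852) = −0.75 · (-0.160342) = 0.1203.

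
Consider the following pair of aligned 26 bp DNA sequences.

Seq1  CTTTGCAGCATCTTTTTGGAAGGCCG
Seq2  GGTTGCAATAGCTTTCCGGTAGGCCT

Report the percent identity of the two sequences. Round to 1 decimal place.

65.4%

Mismatches occur at site 1 (C/G), site 2 (T/G), site 8 (G/A), site 9 (C/T), site 11 (T/G), site 16 (T/C), site 17 (T/C), site 20 (A/T), site 26 (G/T).
17 of the 26 sites match, so the percent identity is 17/26 × 100 = 65.4%.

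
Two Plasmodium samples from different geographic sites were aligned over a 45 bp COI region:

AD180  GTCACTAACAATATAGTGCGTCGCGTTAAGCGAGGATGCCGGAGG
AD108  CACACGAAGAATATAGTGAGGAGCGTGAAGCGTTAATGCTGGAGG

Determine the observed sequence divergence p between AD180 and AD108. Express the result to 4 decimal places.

0.2667

Differing sites — 1:G/C; 2:T/A; 6:T/G; 9:C/G; 19:C/A; 21:T/G; 22:C/A; 27:T/G; 33:A/T; 34:G/T; 35:G/A; 40:C/T.
There are 12 differences over 45 sites, so p = 12/45 = 0.2667.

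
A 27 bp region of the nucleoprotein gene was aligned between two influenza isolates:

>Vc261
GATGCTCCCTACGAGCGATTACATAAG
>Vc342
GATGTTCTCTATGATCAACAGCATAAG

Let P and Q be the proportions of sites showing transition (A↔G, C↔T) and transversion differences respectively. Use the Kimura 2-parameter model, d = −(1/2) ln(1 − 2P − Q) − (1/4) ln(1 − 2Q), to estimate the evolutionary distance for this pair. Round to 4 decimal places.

0.4055

Mismatches occur at site 5 (C/T, transition), site 8 (C/T, transition), site 12 (C/T, transition), site 15 (G/T, transversion), site 17 (G/A, transition), site 19 (T/C, transition), site 20 (T/A, transversion), site 21 (A/G, transition).
Of the 8 differences, 6 transitions and 2 transversions over 27 sites: P = 6/27 = 0.222222, Q = 2/27 = 0.074074.
d = −0.5·ln(0.481482) − 0.25·ln(0.851852) = −0.5·(-0.730886) − 0.25·(-0.160342) = 0.4055.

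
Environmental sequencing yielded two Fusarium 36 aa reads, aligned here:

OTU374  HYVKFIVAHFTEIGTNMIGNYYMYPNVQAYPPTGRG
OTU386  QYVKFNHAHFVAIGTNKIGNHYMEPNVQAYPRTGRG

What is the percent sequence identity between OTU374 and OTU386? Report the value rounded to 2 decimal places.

75.00%

The sequences differ at positions 1 (H/Q), 6 (I/N), 7 (V/H), 11 (T/V), 12 (E/A), 17 (M/K), 21 (Y/H), 24 (Y/E), 32 (P/R).
27 of the 36 sites match, so the percent identity is 27/36 × 100 = 75.00%.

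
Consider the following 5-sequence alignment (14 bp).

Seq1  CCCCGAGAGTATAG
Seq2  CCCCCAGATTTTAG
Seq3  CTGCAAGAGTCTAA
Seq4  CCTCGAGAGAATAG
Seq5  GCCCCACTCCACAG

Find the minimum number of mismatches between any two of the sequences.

2

Pairwise Hamming distances:
  Seq1 vs Seq2: 3
  Seq1 vs Seq3: 5
  Seq1 vs Seq4: 2
  Seq1 vs Seq5: 7
  Seq2 vs Seq3: 6
  Seq2 vs Seq4: 5
  Seq2 vs Seq5: 7
  Seq3 vs Seq4: 6
  Seq3 vs Seq5: 11
  Seq4 vs Seq5: 8
The smallest is 2, between Seq1 and Seq4.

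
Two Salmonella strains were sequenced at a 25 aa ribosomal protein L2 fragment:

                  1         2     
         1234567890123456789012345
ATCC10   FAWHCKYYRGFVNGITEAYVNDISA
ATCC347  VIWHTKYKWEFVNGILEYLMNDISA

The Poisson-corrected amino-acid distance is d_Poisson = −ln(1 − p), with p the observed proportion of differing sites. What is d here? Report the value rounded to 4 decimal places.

0.5108

Mismatches occur at site 1 (F→V), site 2 (A→I), site 5 (C→T), site 8 (Y→K), site 9 (R→W), site 10 (G→E), site 16 (T→L), site 18 (A→Y), site 19 (Y→L), site 20 (V→M).
p = 10/25 = 0.400000.
d = −ln(1 − 0.400000) = −ln(0.600000) = 0.5108.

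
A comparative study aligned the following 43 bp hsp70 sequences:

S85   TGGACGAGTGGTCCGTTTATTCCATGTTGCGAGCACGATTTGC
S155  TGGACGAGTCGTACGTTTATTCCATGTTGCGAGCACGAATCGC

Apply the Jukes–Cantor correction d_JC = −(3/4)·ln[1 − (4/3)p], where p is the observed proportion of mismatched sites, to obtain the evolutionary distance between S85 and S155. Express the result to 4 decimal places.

The sequences differ at positions 10 (G/C), 13 (C/A), 39 (T/A), 41 (T/C).
p = 4/43 = 0.093023.
d = −0.75 · ln(1 − (4/3)·0.093023) = −0.75 · ln(0.875969) = −0.75 · (-0.132425) = 0.0993.

0.0993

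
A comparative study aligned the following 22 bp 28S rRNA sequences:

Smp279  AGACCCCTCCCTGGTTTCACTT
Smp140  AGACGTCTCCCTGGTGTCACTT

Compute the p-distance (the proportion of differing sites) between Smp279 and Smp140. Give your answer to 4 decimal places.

0.1364

Mismatches occur at site 5 (C→G), site 6 (C→T), site 16 (T→G).
There are 3 differences over 22 sites, so p = 3/22 = 0.1364.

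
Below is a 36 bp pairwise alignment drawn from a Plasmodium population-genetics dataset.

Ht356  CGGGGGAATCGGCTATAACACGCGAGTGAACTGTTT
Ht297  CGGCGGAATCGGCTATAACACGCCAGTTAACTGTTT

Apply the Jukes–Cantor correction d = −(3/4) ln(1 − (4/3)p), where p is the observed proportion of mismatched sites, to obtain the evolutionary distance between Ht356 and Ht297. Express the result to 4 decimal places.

0.0883

Mismatches occur at site 4 (G↔C), site 24 (G↔C), site 28 (G↔T).
p = 3/36 = 0.083333.
d = −0.75 · ln(1 − (4/3)·0.083333) = −0.75 · ln(0.888889) = −0.75 · (-0.117783) = 0.0883.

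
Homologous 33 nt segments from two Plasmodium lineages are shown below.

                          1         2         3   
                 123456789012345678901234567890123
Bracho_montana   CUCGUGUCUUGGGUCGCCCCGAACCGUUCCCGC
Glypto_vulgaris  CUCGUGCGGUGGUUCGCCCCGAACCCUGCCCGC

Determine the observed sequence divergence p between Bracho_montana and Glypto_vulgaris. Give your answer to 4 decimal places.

Mismatches occur at site 7 (U↔C), site 8 (C↔G), site 9 (U↔G), site 13 (G↔U), site 26 (G↔C), site 28 (U↔G).
There are 6 differences over 33 sites, so p = 6/33 = 0.1818.

0.1818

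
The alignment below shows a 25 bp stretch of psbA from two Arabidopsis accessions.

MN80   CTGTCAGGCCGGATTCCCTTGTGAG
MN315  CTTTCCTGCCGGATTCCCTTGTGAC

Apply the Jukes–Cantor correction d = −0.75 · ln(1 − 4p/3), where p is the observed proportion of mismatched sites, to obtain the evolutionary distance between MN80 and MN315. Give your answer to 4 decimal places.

0.1800

Mismatches occur at site 3 (G→T), site 6 (A→C), site 7 (G→T), site 25 (G→C).
p = 4/25 = 0.160000.
d = −0.75 · ln(1 − (4/3)·0.160000) = −0.75 · ln(0.786667) = −0.75 · (-0.239950) = 0.1800.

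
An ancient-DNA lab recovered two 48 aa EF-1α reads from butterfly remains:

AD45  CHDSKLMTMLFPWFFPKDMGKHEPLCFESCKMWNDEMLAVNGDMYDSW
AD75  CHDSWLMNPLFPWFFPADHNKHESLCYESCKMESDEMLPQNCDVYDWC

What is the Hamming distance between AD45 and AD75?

16

The sequences differ at positions 5 (K/W), 8 (T/N), 9 (M/P), 17 (K/A), 19 (M/H), 20 (G/N), 24 (P/S), 27 (F/Y), 33 (W/E), 34 (N/S), 39 (A/P), 40 (V/Q), 42 (G/C), 44 (M/V), 47 (S/W), 48 (W/C).
That gives 16 mismatches out of 48 aligned sites, so the Hamming distance is 16.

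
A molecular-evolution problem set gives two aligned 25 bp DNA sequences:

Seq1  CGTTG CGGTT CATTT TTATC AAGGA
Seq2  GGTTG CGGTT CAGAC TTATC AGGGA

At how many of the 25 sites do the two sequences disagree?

Differing sites — 1:C/G; 13:T/G; 14:T/A; 15:T/C; 22:A/G.
That gives 5 mismatches out of 25 aligned sites, so the Hamming distance is 5.

5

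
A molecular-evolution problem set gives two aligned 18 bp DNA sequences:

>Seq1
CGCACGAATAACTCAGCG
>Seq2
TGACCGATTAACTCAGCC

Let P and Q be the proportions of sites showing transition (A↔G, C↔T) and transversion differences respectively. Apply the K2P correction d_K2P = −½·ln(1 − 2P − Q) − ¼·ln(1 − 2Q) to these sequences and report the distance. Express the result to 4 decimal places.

0.3497

Differing sites — 1:C/T (Ti); 3:C/A (Tv); 4:A/C (Tv); 8:A/T (Tv); 18:G/C (Tv).
Of the 5 differences, 1 transition and 4 transversions over 18 sites: P = 1/18 = 0.055556, Q = 4/18 = 0.222222.
d = −0.5·ln(0.666666) − 0.25·ln(0.555556) = −0.5·(-0.405466) − 0.25·(-0.587786) = 0.3497.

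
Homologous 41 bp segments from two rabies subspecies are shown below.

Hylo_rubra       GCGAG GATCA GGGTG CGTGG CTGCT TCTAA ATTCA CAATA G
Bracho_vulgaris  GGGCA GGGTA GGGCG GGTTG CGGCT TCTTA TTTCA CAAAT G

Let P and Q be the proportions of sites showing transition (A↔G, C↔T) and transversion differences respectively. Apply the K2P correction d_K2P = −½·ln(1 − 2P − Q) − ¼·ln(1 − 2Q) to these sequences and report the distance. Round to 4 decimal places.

0.4563

Mismatches occur at site 2 (C→G, transversion), site 4 (A→C, transversion), site 5 (G→A, transition), site 7 (A→G, transition), site 8 (T→G, transversion), site 9 (C→T, transition), site 14 (T→C, transition), site 16 (C→G, transversion), site 19 (G→T, transversion), site 22 (T→G, transversion), site 29 (A→T, transversion), site 31 (A→T, transversion), site 39 (T→A, transversion), site 40 (A→T, transversion).
Of the 14 differences, 4 transitions and 10 transversions over 41 sites: P = 4/41 = 0.097561, Q = 10/41 = 0.243902.
d = −0.5·ln(0.560976) − 0.25·ln(0.512196) = −0.5·(-0.578077) − 0.25·(-0.669048) = 0.4563.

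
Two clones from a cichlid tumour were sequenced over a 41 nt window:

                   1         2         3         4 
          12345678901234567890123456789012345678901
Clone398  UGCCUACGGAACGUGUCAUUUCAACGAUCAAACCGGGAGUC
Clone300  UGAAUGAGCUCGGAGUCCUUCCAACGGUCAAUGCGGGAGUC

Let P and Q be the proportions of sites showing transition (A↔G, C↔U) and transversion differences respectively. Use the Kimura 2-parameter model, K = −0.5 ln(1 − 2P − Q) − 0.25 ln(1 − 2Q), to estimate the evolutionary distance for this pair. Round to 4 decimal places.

0.4600

Mismatches occur at site 3 (C↔A, transversion), site 4 (C↔A, transversion), site 6 (A↔G, transition), site 7 (C↔A, transversion), site 9 (G↔C, transversion), site 10 (A↔U, transversion), site 11 (A↔C, transversion), site 12 (C↔G, transversion), site 14 (U↔A, transversion), site 18 (A↔C, transversion), site 21 (U↔C, transition), site 27 (A↔G, transition), site 32 (A↔U, transversion), site 33 (C↔G, transversion).
Of the 14 differences, 3 transitions and 11 transversions over 41 sites: P = 3/41 = 0.073171, Q = 11/41 = 0.268293.
d = −0.5·ln(0.585365) − 0.25·ln(0.463414) = −0.5·(-0.535520) − 0.25·(-0.769134) = 0.4600.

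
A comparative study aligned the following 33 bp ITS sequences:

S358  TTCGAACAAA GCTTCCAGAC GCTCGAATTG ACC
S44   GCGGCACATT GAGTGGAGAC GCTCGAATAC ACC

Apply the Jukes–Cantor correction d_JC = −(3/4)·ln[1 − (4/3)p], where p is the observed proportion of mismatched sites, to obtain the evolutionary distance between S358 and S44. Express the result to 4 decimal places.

0.4975

Mismatches occur at site 1 (T/G), site 2 (T/C), site 3 (C/G), site 5 (A/C), site 9 (A/T), site 10 (A/T), site 12 (C/A), site 13 (T/G), site 15 (C/G), site 16 (C/G), site 29 (T/A), site 30 (G/C).
p = 12/33 = 0.363636.
d = −0.75 · ln(1 − (4/3)·0.363636) = −0.75 · ln(0.515152) = −0.75 · (-0.663293) = 0.4975.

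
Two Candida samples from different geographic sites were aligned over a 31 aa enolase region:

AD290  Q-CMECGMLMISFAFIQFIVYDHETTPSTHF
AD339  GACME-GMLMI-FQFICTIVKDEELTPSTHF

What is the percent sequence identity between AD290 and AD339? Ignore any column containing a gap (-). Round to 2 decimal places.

Excluding the 3 gap columns leaves 28 comparable sites.
Mismatches occur at site 1 (Q↔G), site 14 (A↔Q), site 17 (Q↔C), site 18 (F↔T), site 21 (Y↔K), site 23 (H↔E), site 25 (T↔L).
21 of the 28 comparable sites match, so the percent identity is 21/28 × 100 = 75.00%.

75.00%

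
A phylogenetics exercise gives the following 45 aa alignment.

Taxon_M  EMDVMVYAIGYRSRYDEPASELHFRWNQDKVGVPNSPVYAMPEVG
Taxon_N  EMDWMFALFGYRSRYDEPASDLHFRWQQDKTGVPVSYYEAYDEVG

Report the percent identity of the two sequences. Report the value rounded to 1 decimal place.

Mismatches occur at site 4 (V↔W), site 6 (V↔F), site 7 (Y↔A), site 8 (A↔L), site 9 (I↔F), site 21 (E↔D), site 27 (N↔Q), site 31 (V↔T), site 35 (N↔V), site 37 (P↔Y), site 38 (V↔Y), site 39 (Y↔E), site 41 (M↔Y), site 42 (P↔D).
31 of the 45 sites match, so the percent identity is 31/45 × 100 = 68.9%.

68.9%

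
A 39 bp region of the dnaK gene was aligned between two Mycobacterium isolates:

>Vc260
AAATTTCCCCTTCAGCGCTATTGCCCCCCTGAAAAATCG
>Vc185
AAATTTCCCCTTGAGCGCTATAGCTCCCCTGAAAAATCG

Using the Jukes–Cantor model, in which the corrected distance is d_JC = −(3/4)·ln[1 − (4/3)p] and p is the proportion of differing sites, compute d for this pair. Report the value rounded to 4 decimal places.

The sequences differ at positions 13 (C/G), 22 (T/A), 25 (C/T).
p = 3/39 = 0.076923.
d = −0.75 · ln(1 − (4/3)·0.076923) = −0.75 · ln(0.897436) = −0.75 · (-0.108213) = 0.0812.

0.0812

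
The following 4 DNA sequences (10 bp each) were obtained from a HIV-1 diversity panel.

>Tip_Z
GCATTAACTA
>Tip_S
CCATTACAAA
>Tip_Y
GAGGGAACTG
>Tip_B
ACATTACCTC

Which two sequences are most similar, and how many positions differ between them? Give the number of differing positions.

Pairwise Hamming distances:
  Tip_Z vs Tip_S: 4
  Tip_Z vs Tip_Y: 5
  Tip_Z vs Tip_B: 3
  Tip_S vs Tip_Y: 9
  Tip_S vs Tip_B: 4
  Tip_Y vs Tip_B: 7
The smallest is 3, between Tip_Z and Tip_B.

3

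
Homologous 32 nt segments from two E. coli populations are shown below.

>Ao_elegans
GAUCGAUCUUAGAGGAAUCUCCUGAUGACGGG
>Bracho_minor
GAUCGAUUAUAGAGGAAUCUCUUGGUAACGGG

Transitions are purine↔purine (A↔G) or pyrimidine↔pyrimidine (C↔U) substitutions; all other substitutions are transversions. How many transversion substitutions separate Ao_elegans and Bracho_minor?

Differing sites — 8:C/U (Ti); 9:U/A (Tv); 22:C/U (Ti); 25:A/G (Ti); 27:G/A (Ti).
Of the 5 differences, 4 transitions and 1 transversion, so the answer is 1.

1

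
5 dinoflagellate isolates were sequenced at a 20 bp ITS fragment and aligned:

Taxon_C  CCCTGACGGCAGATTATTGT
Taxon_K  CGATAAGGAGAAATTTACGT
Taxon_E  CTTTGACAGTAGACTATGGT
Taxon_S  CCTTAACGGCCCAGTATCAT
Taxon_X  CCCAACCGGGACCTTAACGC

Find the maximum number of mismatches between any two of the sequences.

Pairwise Hamming distances:
  Taxon_C vs Taxon_K: 10
  Taxon_C vs Taxon_E: 6
  Taxon_C vs Taxon_S: 7
  Taxon_C vs Taxon_X: 9
  Taxon_K vs Taxon_E: 12
  Taxon_K vs Taxon_S: 11
  Taxon_K vs Taxon_X: 10
  Taxon_E vs Taxon_S: 9
  Taxon_E vs Taxon_X: 13
  Taxon_S vs Taxon_X: 10
The largest is 13, between Taxon_E and Taxon_X.

13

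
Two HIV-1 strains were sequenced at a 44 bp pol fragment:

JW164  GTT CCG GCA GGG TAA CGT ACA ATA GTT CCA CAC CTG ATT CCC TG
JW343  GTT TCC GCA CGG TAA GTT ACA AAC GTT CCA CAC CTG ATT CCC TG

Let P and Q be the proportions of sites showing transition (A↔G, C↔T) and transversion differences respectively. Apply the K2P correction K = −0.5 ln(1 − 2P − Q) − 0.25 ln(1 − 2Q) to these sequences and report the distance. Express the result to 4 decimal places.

0.1799

Mismatches occur at site 4 (C→T, transition), site 6 (G→C, transversion), site 10 (G→C, transversion), site 16 (C→G, transversion), site 17 (G→T, transversion), site 23 (T→A, transversion), site 24 (A→C, transversion).
Of the 7 differences, 1 transition and 6 transversions over 44 sites: P = 1/44 = 0.022727, Q = 6/44 = 0.136364.
d = −0.5·ln(0.818182) − 0.25·ln(0.727272) = −0.5·(-0.200670) − 0.25·(-0.318455) = 0.1799.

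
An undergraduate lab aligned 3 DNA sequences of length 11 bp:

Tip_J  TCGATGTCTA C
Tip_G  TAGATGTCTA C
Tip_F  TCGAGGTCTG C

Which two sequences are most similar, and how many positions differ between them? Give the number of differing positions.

1

Pairwise Hamming distances:
  Tip_J vs Tip_G: 1
  Tip_J vs Tip_F: 2
  Tip_G vs Tip_F: 3
The smallest is 1, between Tip_J and Tip_G.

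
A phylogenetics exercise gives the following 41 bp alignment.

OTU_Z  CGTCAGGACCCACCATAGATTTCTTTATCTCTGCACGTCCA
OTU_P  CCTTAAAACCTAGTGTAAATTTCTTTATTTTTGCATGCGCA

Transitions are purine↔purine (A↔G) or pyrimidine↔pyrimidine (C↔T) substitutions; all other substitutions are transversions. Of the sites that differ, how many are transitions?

11

Mismatches occur at site 2 (G→C, transversion), site 4 (C→T, transition), site 6 (G→A, transition), site 7 (G→A, transition), site 11 (C→T, transition), site 13 (C→G, transversion), site 14 (C→T, transition), site 15 (A→G, transition), site 18 (G→A, transition), site 29 (C→T, transition), site 31 (C→T, transition), site 36 (C→T, transition), site 38 (T→C, transition), site 39 (C→G, transversion).
Of the 14 differences, 11 transitions and 3 transversions, so the answer is 11.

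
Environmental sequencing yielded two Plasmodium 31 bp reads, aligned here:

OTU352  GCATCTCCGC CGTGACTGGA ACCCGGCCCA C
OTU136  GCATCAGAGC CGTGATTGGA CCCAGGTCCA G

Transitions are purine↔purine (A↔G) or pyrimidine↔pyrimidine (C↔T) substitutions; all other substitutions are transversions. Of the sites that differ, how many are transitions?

Differing sites — 6:T/A (Tv); 7:C/G (Tv); 8:C/A (Tv); 16:C/T (Ti); 21:A/C (Tv); 24:C/A (Tv); 27:C/T (Ti); 31:C/G (Tv).
Of the 8 differences, 2 transitions and 6 transversions, so the answer is 2.

2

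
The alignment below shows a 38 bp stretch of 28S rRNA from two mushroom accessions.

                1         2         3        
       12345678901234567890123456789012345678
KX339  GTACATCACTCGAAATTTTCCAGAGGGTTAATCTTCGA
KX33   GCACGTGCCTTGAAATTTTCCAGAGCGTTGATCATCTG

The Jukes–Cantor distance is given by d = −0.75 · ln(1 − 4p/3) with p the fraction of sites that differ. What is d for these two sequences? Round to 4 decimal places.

Mismatches occur at site 2 (T/C), site 5 (A/G), site 7 (C/G), site 8 (A/C), site 11 (C/T), site 26 (G/C), site 30 (A/G), site 34 (T/A), site 37 (G/T), site 38 (A/G).
p = 10/38 = 0.263158.
d = −0.75 · ln(1 − (4/3)·0.263158) = −0.75 · ln(0.649123) = −0.75 · (-0.432133) = 0.3241.

0.3241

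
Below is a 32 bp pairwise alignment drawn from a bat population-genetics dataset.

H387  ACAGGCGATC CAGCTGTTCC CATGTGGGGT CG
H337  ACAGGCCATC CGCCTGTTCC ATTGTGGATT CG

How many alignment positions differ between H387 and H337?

7

The sequences differ at positions 7 (G/C), 12 (A/G), 13 (G/C), 21 (C/A), 22 (A/T), 28 (G/A), 29 (G/T).
That gives 7 mismatches out of 32 aligned sites, so the Hamming distance is 7.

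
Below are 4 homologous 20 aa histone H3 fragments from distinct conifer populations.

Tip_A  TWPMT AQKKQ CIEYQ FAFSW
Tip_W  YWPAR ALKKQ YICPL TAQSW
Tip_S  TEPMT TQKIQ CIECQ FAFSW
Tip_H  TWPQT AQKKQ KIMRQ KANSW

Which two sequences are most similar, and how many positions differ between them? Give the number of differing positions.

4

Pairwise Hamming distances:
  Tip_A vs Tip_W: 10
  Tip_A vs Tip_S: 4
  Tip_A vs Tip_H: 6
  Tip_W vs Tip_S: 13
  Tip_W vs Tip_H: 10
  Tip_S vs Tip_H: 9
The smallest is 4, between Tip_A and Tip_S.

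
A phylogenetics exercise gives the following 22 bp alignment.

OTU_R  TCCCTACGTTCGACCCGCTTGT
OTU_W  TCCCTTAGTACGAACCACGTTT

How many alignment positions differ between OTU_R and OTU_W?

Mismatches occur at site 6 (A/T), site 7 (C/A), site 10 (T/A), site 14 (C/A), site 17 (G/A), site 19 (T/G), site 21 (G/T).
That gives 7 mismatches out of 22 aligned sites, so the Hamming distance is 7.

7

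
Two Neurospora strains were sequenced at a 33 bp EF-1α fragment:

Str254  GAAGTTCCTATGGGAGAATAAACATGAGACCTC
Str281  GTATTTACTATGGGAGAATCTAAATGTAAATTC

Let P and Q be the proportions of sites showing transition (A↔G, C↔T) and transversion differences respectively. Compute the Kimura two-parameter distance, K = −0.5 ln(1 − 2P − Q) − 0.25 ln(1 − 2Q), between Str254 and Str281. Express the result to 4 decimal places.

0.3918

Mismatches occur at site 2 (A/T, transversion), site 4 (G/T, transversion), site 7 (C/A, transversion), site 20 (A/C, transversion), site 21 (A/T, transversion), site 23 (C/A, transversion), site 27 (A/T, transversion), site 28 (G/A, transition), site 30 (C/A, transversion), site 31 (C/T, transition).
Of the 10 differences, 2 transitions and 8 transversions over 33 sites: P = 2/33 = 0.060606, Q = 8/33 = 0.242424.
d = −0.5·ln(0.636364) − 0.25·ln(0.515152) = −0.5·(-0.451985) − 0.25·(-0.663293) = 0.3918.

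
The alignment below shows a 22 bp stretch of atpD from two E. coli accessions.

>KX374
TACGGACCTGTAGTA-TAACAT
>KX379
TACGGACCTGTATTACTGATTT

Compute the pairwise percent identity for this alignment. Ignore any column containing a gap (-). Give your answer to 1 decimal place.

Excluding the 1 gap column leaves 21 comparable sites.
The sequences differ at positions 13 (G/T), 18 (A/G), 20 (C/T), 21 (A/T).
17 of the 21 comparable sites match, so the percent identity is 17/21 × 100 = 81.0%.

81.0%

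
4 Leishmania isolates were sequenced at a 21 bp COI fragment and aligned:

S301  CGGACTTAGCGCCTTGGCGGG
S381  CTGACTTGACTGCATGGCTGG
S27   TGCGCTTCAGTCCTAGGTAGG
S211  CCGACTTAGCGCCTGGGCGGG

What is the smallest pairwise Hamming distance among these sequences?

Pairwise Hamming distances:
  S301 vs S381: 7
  S301 vs S27: 10
  S301 vs S211: 2
  S381 vs S27: 11
  S381 vs S211: 8
  S27 vs S211: 11
The smallest is 2, between S301 and S211.

2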